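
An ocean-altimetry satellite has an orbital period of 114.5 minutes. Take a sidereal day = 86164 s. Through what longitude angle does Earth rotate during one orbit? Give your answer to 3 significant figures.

T = 114.5 min = 6870.0 s.
During one orbit Earth rotates (6870.0 / 86164) × 360° = 28.70°.

28.7°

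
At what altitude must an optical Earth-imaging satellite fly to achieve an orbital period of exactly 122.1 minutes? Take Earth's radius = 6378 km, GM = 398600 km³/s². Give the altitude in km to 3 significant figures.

1770 km

T = 122.1 min = 7326.0 s.
From T = 2π√(a³/μ): a = (μ T²/4π²)^(1/3) = (398600 × 7326.0² / 4π²)^(1/3) = 8153 km.
Altitude h = a − R = 8153 − 6378 = 1775 km.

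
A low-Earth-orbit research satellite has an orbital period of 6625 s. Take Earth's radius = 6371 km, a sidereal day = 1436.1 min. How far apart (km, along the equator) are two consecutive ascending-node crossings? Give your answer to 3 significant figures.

During one orbit Earth rotates (6625.0 / 86166) × 360° = 27.68°.
At the equator that is 27.68° × (2π·6371/360) km/° = 27.68 × 111.2 = 3078 km.

3080 km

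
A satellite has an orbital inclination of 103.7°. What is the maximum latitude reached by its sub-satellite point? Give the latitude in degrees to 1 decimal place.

76.3°

Retrograde orbit: the ground track reaches ±(180° − i) = ±(180 − 103.7) = ±76.3°.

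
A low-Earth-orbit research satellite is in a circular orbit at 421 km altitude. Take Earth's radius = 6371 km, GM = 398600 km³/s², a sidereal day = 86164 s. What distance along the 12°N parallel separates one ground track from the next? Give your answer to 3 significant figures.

Semi-major axis a = 6371 + 421 = 6792 km. Period T = 2π√(a³/μ) = 2π√(6792³/398600) = 5570.7 s = 92.84 min.
Node shift per orbit = (5570.7/86164) × 360° = 23.27°.
Equatorial spacing = 23.27 × 111.2 km/° = 2588 km.
At 12° latitude, spacing = 2588 × cos(12°) = 2531 km.

2530 km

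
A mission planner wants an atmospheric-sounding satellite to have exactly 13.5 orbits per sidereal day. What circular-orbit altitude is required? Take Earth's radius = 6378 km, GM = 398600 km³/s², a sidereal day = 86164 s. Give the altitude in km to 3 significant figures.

1060 km

Required period T = 86164 / 13.5 = 6382.5 s.
From T = 2π√(a³/μ): a = (μ T²/4π²)^(1/3) = (398600 × 6382.5² / 4π²)^(1/3) = 7437 km.
Altitude h = a − R = 7437 − 6378 = 1059 km.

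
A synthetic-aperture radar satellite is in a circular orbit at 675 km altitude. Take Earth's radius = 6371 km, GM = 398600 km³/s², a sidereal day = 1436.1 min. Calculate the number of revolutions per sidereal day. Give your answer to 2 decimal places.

Semi-major axis a = 6371 + 675 = 7046 km. Period T = 2π√(a³/μ) = 2π√(7046³/398600) = 5886.1 s = 98.10 min.
Orbits per sidereal day = 86166 / 5886.1 = 14.639.

14.64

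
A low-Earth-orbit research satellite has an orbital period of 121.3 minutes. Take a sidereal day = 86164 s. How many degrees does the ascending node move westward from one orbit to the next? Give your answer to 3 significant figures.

30.4°

T = 121.3 min = 7278.0 s.
During one orbit Earth rotates (7278.0 / 86164) × 360° = 30.41°.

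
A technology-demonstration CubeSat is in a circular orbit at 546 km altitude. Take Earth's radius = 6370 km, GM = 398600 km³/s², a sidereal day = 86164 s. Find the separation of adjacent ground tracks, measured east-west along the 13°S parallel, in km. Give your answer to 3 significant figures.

Semi-major axis a = 6370 + 546 = 6916 km. Period T = 2π√(a³/μ) = 2π√(6916³/398600) = 5723.9 s = 95.40 min.
Node shift per orbit = (5723.9/86164) × 360° = 23.91°.
Equatorial spacing = 23.91 × 111.2 km/° = 2659 km.
At 13° latitude, spacing = 2659 × cos(13°) = 2591 km.

2590 km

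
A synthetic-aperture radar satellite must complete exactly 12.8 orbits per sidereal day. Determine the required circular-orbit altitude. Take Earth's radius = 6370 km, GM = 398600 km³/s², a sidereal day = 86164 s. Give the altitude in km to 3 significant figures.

1340 km

Required period T = 86164 / 12.8 = 6731.6 s.
From T = 2π√(a³/μ): a = (μ T²/4π²)^(1/3) = (398600 × 6731.6² / 4π²)^(1/3) = 7706 km.
Altitude h = a − R = 7706 − 6370 = 1336 km.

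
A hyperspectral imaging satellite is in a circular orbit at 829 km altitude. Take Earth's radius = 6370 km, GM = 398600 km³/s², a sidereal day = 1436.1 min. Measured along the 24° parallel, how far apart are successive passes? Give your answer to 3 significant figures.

Semi-major axis a = 6370 + 829 = 7199 km. Period T = 2π√(a³/μ) = 2π√(7199³/398600) = 6078.8 s = 101.31 min.
Node shift per orbit = (6078.8/86166) × 360° = 25.40°.
Equatorial spacing = 25.40 × 111.2 km/° = 2824 km.
At 24° latitude, spacing = 2824 × cos(24°) = 2579 km.

2580 km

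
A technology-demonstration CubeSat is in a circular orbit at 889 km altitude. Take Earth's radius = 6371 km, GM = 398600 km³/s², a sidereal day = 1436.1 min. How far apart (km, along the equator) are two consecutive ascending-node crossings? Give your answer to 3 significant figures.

Semi-major axis a = 6371 + 889 = 7260 km. Period T = 2π√(a³/μ) = 2π√(7260³/398600) = 6156.2 s = 102.60 min.
During one orbit Earth rotates (6156.2 / 86166) × 360° = 25.72°.
At the equator that is 25.72° × (2π·6371/360) km/° = 25.72 × 111.2 = 2860 km.

2860 km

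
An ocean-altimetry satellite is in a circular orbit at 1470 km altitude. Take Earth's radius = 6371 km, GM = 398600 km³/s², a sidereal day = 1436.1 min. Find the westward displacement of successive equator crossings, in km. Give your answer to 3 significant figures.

3210 km

Semi-major axis a = 6371 + 1470 = 7841 km. Period T = 2π√(a³/μ) = 2π√(7841³/398600) = 6909.8 s = 115.16 min.
During one orbit Earth rotates (6909.8 / 86166) × 360° = 28.87°.
At the equator that is 28.87° × (2π·6371/360) km/° = 28.87 × 111.2 = 3210 km.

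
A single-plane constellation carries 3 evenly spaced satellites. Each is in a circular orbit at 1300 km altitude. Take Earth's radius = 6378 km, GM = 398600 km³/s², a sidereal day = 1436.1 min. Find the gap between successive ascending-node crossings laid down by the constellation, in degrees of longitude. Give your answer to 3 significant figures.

9.32°

Semi-major axis a = 6378 + 1300 = 7678 km. Period T = 2π√(a³/μ) = 2π√(7678³/398600) = 6695.5 s = 111.59 min.
Single-satellite node shift = (6695.5/86166) × 360° = 27.97°.
With 3 satellites evenly phased, successive equator crossings are 27.97/3 = 9.325° apart.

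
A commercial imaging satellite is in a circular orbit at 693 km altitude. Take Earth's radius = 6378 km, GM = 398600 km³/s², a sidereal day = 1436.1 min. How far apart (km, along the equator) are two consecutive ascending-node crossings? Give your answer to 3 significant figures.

2750 km

Semi-major axis a = 6378 + 693 = 7071 km. Period T = 2π√(a³/μ) = 2π√(7071³/398600) = 5917.4 s = 98.62 min.
During one orbit Earth rotates (5917.4 / 86166) × 360° = 24.72°.
At the equator that is 24.72° × (2π·6378/360) km/° = 24.72 × 111.3 = 2752 km.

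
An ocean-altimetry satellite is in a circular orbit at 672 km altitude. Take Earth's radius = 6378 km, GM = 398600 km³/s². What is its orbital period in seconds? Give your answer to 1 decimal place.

Semi-major axis a = 6378 + 672 = 7050 km. Period T = 2π√(a³/μ) = 2π√(7050³/398600) = 5891.1 s = 98.18 min.

5891.1 seconds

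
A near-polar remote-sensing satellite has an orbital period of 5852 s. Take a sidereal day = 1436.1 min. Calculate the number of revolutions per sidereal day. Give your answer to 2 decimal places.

Orbits per sidereal day = 86166 / 5852.0 = 14.724.

14.72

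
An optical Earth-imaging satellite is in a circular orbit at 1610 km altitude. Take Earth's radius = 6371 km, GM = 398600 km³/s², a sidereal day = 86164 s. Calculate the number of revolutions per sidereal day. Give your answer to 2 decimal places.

12.14

Semi-major axis a = 6371 + 1610 = 7981 km. Period T = 2π√(a³/μ) = 2π√(7981³/398600) = 7095.7 s = 118.26 min.
Orbits per sidereal day = 86164 / 7095.7 = 12.143.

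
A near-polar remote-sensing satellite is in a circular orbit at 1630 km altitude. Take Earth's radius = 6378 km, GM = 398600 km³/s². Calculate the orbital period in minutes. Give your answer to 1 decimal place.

Semi-major axis a = 6378 + 1630 = 8008 km. Period T = 2π√(a³/μ) = 2π√(8008³/398600) = 7131.8 s = 118.86 min.

118.9 min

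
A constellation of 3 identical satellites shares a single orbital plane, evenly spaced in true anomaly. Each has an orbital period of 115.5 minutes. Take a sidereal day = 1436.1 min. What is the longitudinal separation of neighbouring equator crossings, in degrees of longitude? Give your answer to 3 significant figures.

T = 115.5 min = 6930.0 s.
Single-satellite node shift = (6930.0/86166) × 360° = 28.95°.
With 3 satellites evenly phased, successive equator crossings are 28.95/3 = 9.651° apart.

9.65°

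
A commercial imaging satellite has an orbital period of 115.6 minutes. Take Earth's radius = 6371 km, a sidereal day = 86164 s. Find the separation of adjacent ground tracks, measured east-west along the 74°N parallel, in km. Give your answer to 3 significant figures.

888 km

T = 115.6 min = 6936.0 s.
Node shift per orbit = (6936.0/86164) × 360° = 28.98°.
Equatorial spacing = 28.98 × 111.2 km/° = 3222 km.
At 74° latitude, spacing = 3222 × cos(74°) = 888 km.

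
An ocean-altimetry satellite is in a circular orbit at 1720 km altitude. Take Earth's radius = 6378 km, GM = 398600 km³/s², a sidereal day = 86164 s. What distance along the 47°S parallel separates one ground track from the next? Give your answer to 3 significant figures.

2300 km

Semi-major axis a = 6378 + 1720 = 8098 km. Period T = 2π√(a³/μ) = 2π√(8098³/398600) = 7252.3 s = 120.87 min.
Node shift per orbit = (7252.3/86164) × 360° = 30.30°.
Equatorial spacing = 30.30 × 111.3 km/° = 3373 km.
At 47° latitude, spacing = 3373 × cos(47°) = 2300 km.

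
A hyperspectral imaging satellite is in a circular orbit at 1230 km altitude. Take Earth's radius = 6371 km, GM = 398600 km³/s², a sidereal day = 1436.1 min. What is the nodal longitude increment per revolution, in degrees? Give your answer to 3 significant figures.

27.6°

Semi-major axis a = 6371 + 1230 = 7601 km. Period T = 2π√(a³/μ) = 2π√(7601³/398600) = 6595.0 s = 109.92 min.
During one orbit Earth rotates (6595.0 / 86166) × 360° = 27.55°.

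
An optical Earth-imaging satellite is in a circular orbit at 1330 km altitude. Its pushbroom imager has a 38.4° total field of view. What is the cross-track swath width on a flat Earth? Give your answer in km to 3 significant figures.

926 km

Half-angle = 38.4°/2 = 19.2°.
Swath width ≈ 2h·tan(θ/2) = 2 × 1330 × tan(19.2°) = 926.3 km.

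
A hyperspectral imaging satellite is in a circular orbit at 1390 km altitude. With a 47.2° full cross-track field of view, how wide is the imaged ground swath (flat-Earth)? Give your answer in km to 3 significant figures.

Half-angle = 47.2°/2 = 23.6°.
Swath width ≈ 2h·tan(θ/2) = 2 × 1390 × tan(23.6°) = 1214.6 km.

1210 km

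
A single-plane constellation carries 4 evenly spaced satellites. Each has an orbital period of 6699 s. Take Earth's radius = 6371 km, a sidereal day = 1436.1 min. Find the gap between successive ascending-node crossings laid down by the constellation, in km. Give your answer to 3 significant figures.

Single-satellite node shift = (6699.0/86166) × 360° = 27.99°.
With 4 satellites evenly phased, successive equator crossings are 27.99/4 = 6.997° apart.
That is 6.997 × 111.2 = 778 km at the equator.

778 km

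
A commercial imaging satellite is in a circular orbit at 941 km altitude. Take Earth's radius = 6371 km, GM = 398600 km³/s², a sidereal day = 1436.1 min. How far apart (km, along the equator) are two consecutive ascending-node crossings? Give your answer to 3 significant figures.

Semi-major axis a = 6371 + 941 = 7312 km. Period T = 2π√(a³/μ) = 2π√(7312³/398600) = 6222.5 s = 103.71 min.
During one orbit Earth rotates (6222.5 / 86166) × 360° = 26.00°.
At the equator that is 26.00° × (2π·6371/360) km/° = 26.00 × 111.2 = 2891 km.

2890 km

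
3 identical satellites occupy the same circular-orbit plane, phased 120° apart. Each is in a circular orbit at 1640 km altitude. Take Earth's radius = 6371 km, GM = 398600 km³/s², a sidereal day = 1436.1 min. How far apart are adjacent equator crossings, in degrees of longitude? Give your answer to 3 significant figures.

9.94°

Semi-major axis a = 6371 + 1640 = 8011 km. Period T = 2π√(a³/μ) = 2π√(8011³/398600) = 7135.8 s = 118.93 min.
Single-satellite node shift = (7135.8/86166) × 360° = 29.81°.
With 3 satellites evenly phased, successive equator crossings are 29.81/3 = 9.938° apart.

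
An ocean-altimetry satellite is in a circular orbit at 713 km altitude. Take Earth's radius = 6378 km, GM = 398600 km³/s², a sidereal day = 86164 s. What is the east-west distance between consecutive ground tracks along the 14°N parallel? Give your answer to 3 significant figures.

Semi-major axis a = 6378 + 713 = 7091 km. Period T = 2π√(a³/μ) = 2π√(7091³/398600) = 5942.5 s = 99.04 min.
Node shift per orbit = (5942.5/86164) × 360° = 24.83°.
Equatorial spacing = 24.83 × 111.3 km/° = 2764 km.
At 14° latitude, spacing = 2764 × cos(14°) = 2682 km.

2680 km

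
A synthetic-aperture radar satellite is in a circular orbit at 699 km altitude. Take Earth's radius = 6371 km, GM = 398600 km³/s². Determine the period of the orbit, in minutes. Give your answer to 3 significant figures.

98.6 min

Semi-major axis a = 6371 + 699 = 7070 km. Period T = 2π√(a³/μ) = 2π√(7070³/398600) = 5916.2 s = 98.60 min.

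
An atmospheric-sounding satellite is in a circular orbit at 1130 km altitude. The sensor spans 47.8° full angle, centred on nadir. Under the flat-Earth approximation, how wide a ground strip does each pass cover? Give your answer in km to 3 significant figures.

1000 km

Half-angle = 47.8°/2 = 23.9°.
Swath width ≈ 2h·tan(θ/2) = 2 × 1130 × tan(23.9°) = 1001.5 km.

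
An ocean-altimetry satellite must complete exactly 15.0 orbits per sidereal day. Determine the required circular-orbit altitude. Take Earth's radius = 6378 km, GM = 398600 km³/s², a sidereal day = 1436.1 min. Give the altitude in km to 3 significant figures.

Required period T = 86166 / 15.0 = 5744.4 s.
From T = 2π√(a³/μ): a = (μ T²/4π²)^(1/3) = (398600 × 5744.4² / 4π²)^(1/3) = 6932 km.
Altitude h = a − R = 6932 − 6378 = 554 km.

554 km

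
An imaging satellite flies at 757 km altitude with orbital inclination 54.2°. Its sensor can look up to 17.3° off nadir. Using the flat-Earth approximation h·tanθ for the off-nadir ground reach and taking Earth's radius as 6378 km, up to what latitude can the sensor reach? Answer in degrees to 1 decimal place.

56.3°

For a prograde orbit the ground track reaches latitude ±i = ±54.2°.
Sensor half-swath on the ground ≈ 757·tan(17.3°) = 236 km = 2.12° of latitude.
Maximum observable latitude ≈ 54.2 + 2.12 = 56.3°.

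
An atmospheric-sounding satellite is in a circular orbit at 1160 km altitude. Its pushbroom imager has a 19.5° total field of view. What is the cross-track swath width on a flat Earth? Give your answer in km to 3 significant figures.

399 km

Half-angle = 19.5°/2 = 9.75°.
Swath width ≈ 2h·tan(θ/2) = 2 × 1160 × tan(9.75°) = 398.6 km.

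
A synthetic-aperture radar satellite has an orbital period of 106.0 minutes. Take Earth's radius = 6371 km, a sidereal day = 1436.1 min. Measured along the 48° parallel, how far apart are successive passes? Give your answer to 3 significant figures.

T = 106.0 min = 6360.0 s.
Node shift per orbit = (6360.0/86166) × 360° = 26.57°.
Equatorial spacing = 26.57 × 111.2 km/° = 2955 km.
At 48° latitude, spacing = 2955 × cos(48°) = 1977 km.

1980 km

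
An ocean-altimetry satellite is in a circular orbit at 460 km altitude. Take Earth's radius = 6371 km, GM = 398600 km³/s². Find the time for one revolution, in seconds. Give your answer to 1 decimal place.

Semi-major axis a = 6371 + 460 = 6831 km. Period T = 2π√(a³/μ) = 2π√(6831³/398600) = 5618.7 s = 93.65 min.

5618.7 seconds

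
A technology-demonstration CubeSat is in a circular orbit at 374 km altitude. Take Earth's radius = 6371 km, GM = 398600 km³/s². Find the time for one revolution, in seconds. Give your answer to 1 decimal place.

5513.0 seconds

Semi-major axis a = 6371 + 374 = 6745 km. Period T = 2π√(a³/μ) = 2π√(6745³/398600) = 5513.0 s = 91.88 min.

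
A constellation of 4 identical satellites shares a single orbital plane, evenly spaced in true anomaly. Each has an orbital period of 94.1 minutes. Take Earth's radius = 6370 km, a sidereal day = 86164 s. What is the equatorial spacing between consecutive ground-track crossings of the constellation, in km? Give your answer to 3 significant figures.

T = 94.1 min = 5646.0 s.
Single-satellite node shift = (5646.0/86164) × 360° = 23.59°.
With 4 satellites evenly phased, successive equator crossings are 23.59/4 = 5.897° apart.
That is 5.897 × 111.2 = 656 km at the equator.

656 km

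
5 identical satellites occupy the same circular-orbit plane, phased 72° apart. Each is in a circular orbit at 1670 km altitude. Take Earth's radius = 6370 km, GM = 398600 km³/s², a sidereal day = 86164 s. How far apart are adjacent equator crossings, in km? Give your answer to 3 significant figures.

667 km

Semi-major axis a = 6370 + 1670 = 8040 km. Period T = 2π√(a³/μ) = 2π√(8040³/398600) = 7174.6 s = 119.58 min.
Single-satellite node shift = (7174.6/86164) × 360° = 29.98°.
With 5 satellites evenly phased, successive equator crossings are 29.98/5 = 5.995° apart.
That is 5.995 × 111.2 = 667 km at the equator.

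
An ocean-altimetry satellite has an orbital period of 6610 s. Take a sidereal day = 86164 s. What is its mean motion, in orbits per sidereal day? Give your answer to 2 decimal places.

Orbits per sidereal day = 86164 / 6610.0 = 13.035.

13.04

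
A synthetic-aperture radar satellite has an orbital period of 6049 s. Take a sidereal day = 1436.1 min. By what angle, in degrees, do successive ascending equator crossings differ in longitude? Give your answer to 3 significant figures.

During one orbit Earth rotates (6049.0 / 86166) × 360° = 25.27°.

25.3°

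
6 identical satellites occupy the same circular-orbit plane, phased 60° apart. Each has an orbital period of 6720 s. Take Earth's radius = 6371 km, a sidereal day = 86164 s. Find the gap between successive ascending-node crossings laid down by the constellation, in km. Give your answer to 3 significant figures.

Single-satellite node shift = (6720.0/86164) × 360° = 28.08°.
With 6 satellites evenly phased, successive equator crossings are 28.08/6 = 4.679° apart.
That is 4.679 × 111.2 = 520 km at the equator.

520 km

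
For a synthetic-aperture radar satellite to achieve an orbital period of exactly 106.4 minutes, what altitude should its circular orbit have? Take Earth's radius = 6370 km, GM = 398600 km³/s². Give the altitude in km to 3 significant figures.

1070 km

T = 106.4 min = 6384.0 s.
From T = 2π√(a³/μ): a = (μ T²/4π²)^(1/3) = (398600 × 6384.0² / 4π²)^(1/3) = 7438 km.
Altitude h = a − R = 7438 − 6370 = 1068 km.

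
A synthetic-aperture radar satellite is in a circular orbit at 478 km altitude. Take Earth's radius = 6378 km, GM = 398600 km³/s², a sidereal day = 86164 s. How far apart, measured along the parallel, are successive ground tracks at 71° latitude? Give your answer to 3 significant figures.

Semi-major axis a = 6378 + 478 = 6856 km. Period T = 2π√(a³/μ) = 2π√(6856³/398600) = 5649.6 s = 94.16 min.
Node shift per orbit = (5649.6/86164) × 360° = 23.60°.
Equatorial spacing = 23.60 × 111.3 km/° = 2628 km.
At 71° latitude, spacing = 2628 × cos(71°) = 855 km.

855 km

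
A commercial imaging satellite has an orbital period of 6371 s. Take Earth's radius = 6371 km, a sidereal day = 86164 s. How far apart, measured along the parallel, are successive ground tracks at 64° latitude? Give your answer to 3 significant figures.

Node shift per orbit = (6371.0/86164) × 360° = 26.62°.
Equatorial spacing = 26.62 × 111.2 km/° = 2960 km.
At 64° latitude, spacing = 2960 × cos(64°) = 1298 km.

1300 km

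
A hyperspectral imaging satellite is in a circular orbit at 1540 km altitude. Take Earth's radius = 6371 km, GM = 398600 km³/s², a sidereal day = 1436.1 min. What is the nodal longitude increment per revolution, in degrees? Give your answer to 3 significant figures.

Semi-major axis a = 6371 + 1540 = 7911 km. Period T = 2π√(a³/μ) = 2π√(7911³/398600) = 7002.6 s = 116.71 min.
During one orbit Earth rotates (7002.6 / 86166) × 360° = 29.26°.

29.3°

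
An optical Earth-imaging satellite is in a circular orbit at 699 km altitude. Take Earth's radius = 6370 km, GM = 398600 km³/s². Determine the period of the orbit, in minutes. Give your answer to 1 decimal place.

98.6 min

Semi-major axis a = 6370 + 699 = 7069 km. Period T = 2π√(a³/μ) = 2π√(7069³/398600) = 5914.9 s = 98.58 min.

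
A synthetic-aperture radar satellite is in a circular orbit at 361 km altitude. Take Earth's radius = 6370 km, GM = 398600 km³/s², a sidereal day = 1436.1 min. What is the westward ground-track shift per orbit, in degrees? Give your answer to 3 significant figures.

23.0°

Semi-major axis a = 6370 + 361 = 6731 km. Period T = 2π√(a³/μ) = 2π√(6731³/398600) = 5495.8 s = 91.60 min.
During one orbit Earth rotates (5495.8 / 86166) × 360° = 22.96°.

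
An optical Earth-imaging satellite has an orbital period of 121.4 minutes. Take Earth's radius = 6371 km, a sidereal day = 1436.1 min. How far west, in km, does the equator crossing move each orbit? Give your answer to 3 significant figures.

T = 121.4 min = 7284.0 s.
During one orbit Earth rotates (7284.0 / 86166) × 360° = 30.43°.
At the equator that is 30.43° × (2π·6371/360) km/° = 30.43 × 111.2 = 3384 km.

3380 km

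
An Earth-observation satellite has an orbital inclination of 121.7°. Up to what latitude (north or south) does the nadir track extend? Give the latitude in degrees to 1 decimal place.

Retrograde orbit: the ground track reaches ±(180° − i) = ±(180 − 121.7) = ±58.3°.

58.3°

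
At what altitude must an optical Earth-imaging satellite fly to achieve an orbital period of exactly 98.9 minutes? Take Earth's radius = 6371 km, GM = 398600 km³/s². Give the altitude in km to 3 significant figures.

T = 98.9 min = 5934.0 s.
From T = 2π√(a³/μ): a = (μ T²/4π²)^(1/3) = (398600 × 5934.0² / 4π²)^(1/3) = 7084 km.
Altitude h = a − R = 7084 − 6371 = 713 km.

713 km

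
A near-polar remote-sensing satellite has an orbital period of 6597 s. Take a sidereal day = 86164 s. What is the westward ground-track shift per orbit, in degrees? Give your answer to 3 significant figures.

27.6°

During one orbit Earth rotates (6597.0 / 86164) × 360° = 27.56°.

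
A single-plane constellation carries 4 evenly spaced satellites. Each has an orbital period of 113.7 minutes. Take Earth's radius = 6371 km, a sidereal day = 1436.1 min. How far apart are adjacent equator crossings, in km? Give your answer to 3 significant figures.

792 km

T = 113.7 min = 6822.0 s.
Single-satellite node shift = (6822.0/86166) × 360° = 28.50°.
With 4 satellites evenly phased, successive equator crossings are 28.50/4 = 7.126° apart.
That is 7.126 × 111.2 = 792 km at the equator.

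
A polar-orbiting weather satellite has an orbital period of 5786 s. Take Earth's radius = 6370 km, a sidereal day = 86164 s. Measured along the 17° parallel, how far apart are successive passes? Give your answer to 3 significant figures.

Node shift per orbit = (5786.0/86164) × 360° = 24.17°.
Equatorial spacing = 24.17 × 111.2 km/° = 2688 km.
At 17° latitude, spacing = 2688 × cos(17°) = 2570 km.

2570 km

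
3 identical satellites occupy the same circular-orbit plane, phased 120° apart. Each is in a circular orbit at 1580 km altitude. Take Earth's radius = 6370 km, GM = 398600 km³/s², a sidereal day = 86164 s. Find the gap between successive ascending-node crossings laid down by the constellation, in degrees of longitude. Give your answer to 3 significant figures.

9.82°

Semi-major axis a = 6370 + 1580 = 7950 km. Period T = 2π√(a³/μ) = 2π√(7950³/398600) = 7054.4 s = 117.57 min.
Single-satellite node shift = (7054.4/86164) × 360° = 29.47°.
With 3 satellites evenly phased, successive equator crossings are 29.47/3 = 9.825° apart.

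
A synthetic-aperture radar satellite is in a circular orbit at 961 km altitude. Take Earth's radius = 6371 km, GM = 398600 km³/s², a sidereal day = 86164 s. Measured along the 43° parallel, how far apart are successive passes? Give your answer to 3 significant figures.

2120 km

Semi-major axis a = 6371 + 961 = 7332 km. Period T = 2π√(a³/μ) = 2π√(7332³/398600) = 6248.1 s = 104.13 min.
Node shift per orbit = (6248.1/86164) × 360° = 26.10°.
Equatorial spacing = 26.10 × 111.2 km/° = 2903 km.
At 43° latitude, spacing = 2903 × cos(43°) = 2123 km.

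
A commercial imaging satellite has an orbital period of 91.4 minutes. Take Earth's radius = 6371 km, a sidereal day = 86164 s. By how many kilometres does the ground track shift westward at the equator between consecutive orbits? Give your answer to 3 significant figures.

T = 91.4 min = 5484.0 s.
During one orbit Earth rotates (5484.0 / 86164) × 360° = 22.91°.
At the equator that is 22.91° × (2π·6371/360) km/° = 22.91 × 111.2 = 2548 km.

2550 km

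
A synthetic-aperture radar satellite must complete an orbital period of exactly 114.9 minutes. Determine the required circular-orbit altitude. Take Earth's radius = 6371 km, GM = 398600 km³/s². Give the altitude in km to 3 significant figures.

1460 km

T = 114.9 min = 6894.0 s.
From T = 2π√(a³/μ): a = (μ T²/4π²)^(1/3) = (398600 × 6894.0² / 4π²)^(1/3) = 7829 km.
Altitude h = a − R = 7829 − 6371 = 1458 km.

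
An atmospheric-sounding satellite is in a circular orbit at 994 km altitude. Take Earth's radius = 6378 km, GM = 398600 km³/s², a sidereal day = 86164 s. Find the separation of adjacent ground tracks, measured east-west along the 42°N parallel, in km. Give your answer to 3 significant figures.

2180 km

Semi-major axis a = 6378 + 994 = 7372 km. Period T = 2π√(a³/μ) = 2π√(7372³/398600) = 6299.3 s = 104.99 min.
Node shift per orbit = (6299.3/86164) × 360° = 26.32°.
Equatorial spacing = 26.32 × 111.3 km/° = 2930 km.
At 42° latitude, spacing = 2930 × cos(42°) = 2177 km.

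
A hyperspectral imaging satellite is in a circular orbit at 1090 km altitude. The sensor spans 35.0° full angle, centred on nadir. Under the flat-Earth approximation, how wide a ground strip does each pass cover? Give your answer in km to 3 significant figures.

687 km

Half-angle = 35.0°/2 = 17.5°.
Swath width ≈ 2h·tan(θ/2) = 2 × 1090 × tan(17.5°) = 687.4 km.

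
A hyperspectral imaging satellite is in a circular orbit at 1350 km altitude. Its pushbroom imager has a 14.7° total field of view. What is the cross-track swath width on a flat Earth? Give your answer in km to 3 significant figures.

348 km

Half-angle = 14.7°/2 = 7.35°.
Swath width ≈ 2h·tan(θ/2) = 2 × 1350 × tan(7.35°) = 348.3 km.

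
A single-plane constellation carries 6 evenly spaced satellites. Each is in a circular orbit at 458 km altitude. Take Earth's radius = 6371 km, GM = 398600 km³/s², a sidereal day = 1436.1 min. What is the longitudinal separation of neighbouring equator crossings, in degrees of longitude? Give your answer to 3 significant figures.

3.91°

Semi-major axis a = 6371 + 458 = 6829 km. Period T = 2π√(a³/μ) = 2π√(6829³/398600) = 5616.3 s = 93.60 min.
Single-satellite node shift = (5616.3/86166) × 360° = 23.46°.
With 6 satellites evenly phased, successive equator crossings are 23.46/6 = 3.911° apart.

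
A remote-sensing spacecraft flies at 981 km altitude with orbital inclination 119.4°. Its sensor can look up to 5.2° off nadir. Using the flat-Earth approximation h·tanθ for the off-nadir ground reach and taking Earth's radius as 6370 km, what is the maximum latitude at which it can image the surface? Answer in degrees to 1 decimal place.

Retrograde orbit: the ground track reaches ±(180° − i) = ±(180 − 119.4) = ±60.6°.
Sensor half-swath on the ground ≈ 981·tan(5.2°) = 89 km = 0.80° of latitude.
Maximum observable latitude ≈ 60.6 + 0.80 = 61.4°.

61.4°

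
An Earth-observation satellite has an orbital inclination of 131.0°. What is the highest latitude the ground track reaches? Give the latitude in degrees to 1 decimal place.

49.0°

Retrograde orbit: the ground track reaches ±(180° − i) = ±(180 − 131.0) = ±49.0°.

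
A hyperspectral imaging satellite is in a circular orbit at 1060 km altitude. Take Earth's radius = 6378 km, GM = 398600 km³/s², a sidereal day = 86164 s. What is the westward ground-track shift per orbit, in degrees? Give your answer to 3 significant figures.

Semi-major axis a = 6378 + 1060 = 7438 km. Period T = 2π√(a³/μ) = 2π√(7438³/398600) = 6384.0 s = 106.40 min.
During one orbit Earth rotates (6384.0 / 86164) × 360° = 26.67°.

26.7°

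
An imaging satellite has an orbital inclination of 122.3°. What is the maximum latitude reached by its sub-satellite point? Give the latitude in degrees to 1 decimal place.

57.7°

Retrograde orbit: the ground track reaches ±(180° − i) = ±(180 − 122.3) = ±57.7°.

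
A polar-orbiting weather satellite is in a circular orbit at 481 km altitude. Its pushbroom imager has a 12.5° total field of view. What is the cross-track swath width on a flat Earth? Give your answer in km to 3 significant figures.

Half-angle = 12.5°/2 = 6.25°.
Swath width ≈ 2h·tan(θ/2) = 2 × 481 × tan(6.25°) = 105.4 km.

105 km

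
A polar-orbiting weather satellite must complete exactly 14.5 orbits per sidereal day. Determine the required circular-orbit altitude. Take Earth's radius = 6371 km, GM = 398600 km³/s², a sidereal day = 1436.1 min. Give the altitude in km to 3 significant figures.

Required period T = 86166 / 14.5 = 5942.5 s.
From T = 2π√(a³/μ): a = (μ T²/4π²)^(1/3) = (398600 × 5942.5² / 4π²)^(1/3) = 7091 km.
Altitude h = a − R = 7091 − 6371 = 720 km.

720 km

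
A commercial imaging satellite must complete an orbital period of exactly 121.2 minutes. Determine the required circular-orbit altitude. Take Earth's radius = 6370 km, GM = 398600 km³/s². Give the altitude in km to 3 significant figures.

1740 km

T = 121.2 min = 7272.0 s.
From T = 2π√(a³/μ): a = (μ T²/4π²)^(1/3) = (398600 × 7272.0² / 4π²)^(1/3) = 8113 km.
Altitude h = a − R = 8113 − 6370 = 1743 km.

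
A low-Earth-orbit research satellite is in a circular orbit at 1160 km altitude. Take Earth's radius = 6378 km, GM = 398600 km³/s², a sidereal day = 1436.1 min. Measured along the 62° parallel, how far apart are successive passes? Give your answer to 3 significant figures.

1420 km

Semi-major axis a = 6378 + 1160 = 7538 km. Period T = 2π√(a³/μ) = 2π√(7538³/398600) = 6513.2 s = 108.55 min.
Node shift per orbit = (6513.2/86166) × 360° = 27.21°.
Equatorial spacing = 27.21 × 111.3 km/° = 3029 km.
At 62° latitude, spacing = 3029 × cos(62°) = 1422 km.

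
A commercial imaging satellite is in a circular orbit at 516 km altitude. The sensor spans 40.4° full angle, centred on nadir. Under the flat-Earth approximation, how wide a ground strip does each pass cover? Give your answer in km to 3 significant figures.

380 km

Half-angle = 40.4°/2 = 20.2°.
Swath width ≈ 2h·tan(θ/2) = 2 × 516 × tan(20.2°) = 379.7 km.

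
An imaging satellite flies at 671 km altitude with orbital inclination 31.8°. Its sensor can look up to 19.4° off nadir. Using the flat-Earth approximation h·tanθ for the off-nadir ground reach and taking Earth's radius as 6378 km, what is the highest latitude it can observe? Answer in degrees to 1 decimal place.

For a prograde orbit the ground track reaches latitude ±i = ±31.8°.
Sensor half-swath on the ground ≈ 671·tan(19.4°) = 236 km = 2.12° of latitude.
Maximum observable latitude ≈ 31.8 + 2.12 = 33.9°.

33.9°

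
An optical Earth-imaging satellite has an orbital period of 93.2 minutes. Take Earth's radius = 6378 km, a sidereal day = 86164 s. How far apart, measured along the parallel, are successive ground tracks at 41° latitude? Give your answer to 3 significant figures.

1960 km

T = 93.2 min = 5592.0 s.
Node shift per orbit = (5592.0/86164) × 360° = 23.36°.
Equatorial spacing = 23.36 × 111.3 km/° = 2601 km.
At 41° latitude, spacing = 2601 × cos(41°) = 1963 km.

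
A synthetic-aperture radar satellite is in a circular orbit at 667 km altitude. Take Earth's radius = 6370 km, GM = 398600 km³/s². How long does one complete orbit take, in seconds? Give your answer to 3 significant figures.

Semi-major axis a = 6370 + 667 = 7037 km. Period T = 2π√(a³/μ) = 2π√(7037³/398600) = 5874.8 s = 97.91 min.

5870 seconds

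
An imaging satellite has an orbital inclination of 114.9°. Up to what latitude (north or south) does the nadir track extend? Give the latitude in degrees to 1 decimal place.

65.1°

Retrograde orbit: the ground track reaches ±(180° − i) = ±(180 − 114.9) = ±65.1°.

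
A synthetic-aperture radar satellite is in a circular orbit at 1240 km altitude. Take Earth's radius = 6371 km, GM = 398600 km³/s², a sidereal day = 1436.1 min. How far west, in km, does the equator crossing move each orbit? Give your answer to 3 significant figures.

Semi-major axis a = 6371 + 1240 = 7611 km. Period T = 2π√(a³/μ) = 2π√(7611³/398600) = 6608.1 s = 110.13 min.
During one orbit Earth rotates (6608.1 / 86166) × 360° = 27.61°.
At the equator that is 27.61° × (2π·6371/360) km/° = 27.61 × 111.2 = 3070 km.

3070 km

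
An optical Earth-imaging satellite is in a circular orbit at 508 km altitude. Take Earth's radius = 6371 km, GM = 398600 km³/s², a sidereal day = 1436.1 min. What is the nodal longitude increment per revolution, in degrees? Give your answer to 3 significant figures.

23.7°

Semi-major axis a = 6371 + 508 = 6879 km. Period T = 2π√(a³/μ) = 2π√(6879³/398600) = 5678.0 s = 94.63 min.
During one orbit Earth rotates (5678.0 / 86166) × 360° = 23.72°.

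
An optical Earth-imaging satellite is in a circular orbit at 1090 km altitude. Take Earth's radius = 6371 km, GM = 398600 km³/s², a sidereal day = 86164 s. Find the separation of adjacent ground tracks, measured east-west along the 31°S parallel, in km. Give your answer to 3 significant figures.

Semi-major axis a = 6371 + 1090 = 7461 km. Period T = 2π√(a³/μ) = 2π√(7461³/398600) = 6413.7 s = 106.89 min.
Node shift per orbit = (6413.7/86164) × 360° = 26.80°.
Equatorial spacing = 26.80 × 111.2 km/° = 2980 km.
At 31° latitude, spacing = 2980 × cos(31°) = 2554 km.

2550 km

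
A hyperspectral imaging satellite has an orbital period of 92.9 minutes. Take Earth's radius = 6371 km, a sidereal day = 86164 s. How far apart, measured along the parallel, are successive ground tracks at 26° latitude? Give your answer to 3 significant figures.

2330 km

T = 92.9 min = 5574.0 s.
Node shift per orbit = (5574.0/86164) × 360° = 23.29°.
Equatorial spacing = 23.29 × 111.2 km/° = 2590 km.
At 26° latitude, spacing = 2590 × cos(26°) = 2327 km.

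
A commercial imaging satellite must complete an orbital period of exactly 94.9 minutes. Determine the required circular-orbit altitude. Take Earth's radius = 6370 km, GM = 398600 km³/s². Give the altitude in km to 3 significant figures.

T = 94.9 min = 5694.0 s.
From T = 2π√(a³/μ): a = (μ T²/4π²)^(1/3) = (398600 × 5694.0² / 4π²)^(1/3) = 6892 km.
Altitude h = a − R = 6892 − 6370 = 522 km.

522 km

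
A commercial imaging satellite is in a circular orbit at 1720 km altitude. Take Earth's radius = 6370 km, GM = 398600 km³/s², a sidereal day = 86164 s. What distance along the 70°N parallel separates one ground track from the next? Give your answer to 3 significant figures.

Semi-major axis a = 6370 + 1720 = 8090 km. Period T = 2π√(a³/μ) = 2π√(8090³/398600) = 7241.6 s = 120.69 min.
Node shift per orbit = (7241.6/86164) × 360° = 30.26°.
Equatorial spacing = 30.26 × 111.2 km/° = 3364 km.
At 70° latitude, spacing = 3364 × cos(70°) = 1150 km.

1150 km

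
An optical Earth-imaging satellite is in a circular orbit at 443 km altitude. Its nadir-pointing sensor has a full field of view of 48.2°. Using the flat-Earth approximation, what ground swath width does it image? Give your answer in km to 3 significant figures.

Half-angle = 48.2°/2 = 24.1°.
Swath width ≈ 2h·tan(θ/2) = 2 × 443 × tan(24.1°) = 396.3 km.

396 km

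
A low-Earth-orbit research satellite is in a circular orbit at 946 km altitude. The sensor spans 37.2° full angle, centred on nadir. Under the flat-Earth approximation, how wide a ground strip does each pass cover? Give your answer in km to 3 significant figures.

Half-angle = 37.2°/2 = 18.6°.
Swath width ≈ 2h·tan(θ/2) = 2 × 946 × tan(18.6°) = 636.7 km.

637 km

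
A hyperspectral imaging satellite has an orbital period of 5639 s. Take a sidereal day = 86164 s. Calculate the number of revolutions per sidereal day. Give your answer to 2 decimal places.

15.28

Orbits per sidereal day = 86164 / 5639.0 = 15.280.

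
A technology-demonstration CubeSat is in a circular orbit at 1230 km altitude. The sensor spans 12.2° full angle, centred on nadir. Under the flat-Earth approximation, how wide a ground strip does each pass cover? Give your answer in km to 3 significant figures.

Half-angle = 12.2°/2 = 6.1°.
Swath width ≈ 2h·tan(θ/2) = 2 × 1230 × tan(6.1°) = 262.9 km.

263 km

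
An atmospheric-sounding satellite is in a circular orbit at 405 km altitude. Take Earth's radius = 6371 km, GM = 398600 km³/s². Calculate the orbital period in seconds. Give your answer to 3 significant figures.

Semi-major axis a = 6371 + 405 = 6776 km. Period T = 2π√(a³/μ) = 2π√(6776³/398600) = 5551.0 s = 92.52 min.

5550 seconds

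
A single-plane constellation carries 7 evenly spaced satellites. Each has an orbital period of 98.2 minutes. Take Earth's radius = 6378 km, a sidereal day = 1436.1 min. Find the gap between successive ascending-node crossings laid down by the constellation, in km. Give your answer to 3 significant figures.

391 km

T = 98.2 min = 5892.0 s.
Single-satellite node shift = (5892.0/86166) × 360° = 24.62°.
With 7 satellites evenly phased, successive equator crossings are 24.62/7 = 3.517° apart.
That is 3.517 × 111.3 = 391 km at the equator.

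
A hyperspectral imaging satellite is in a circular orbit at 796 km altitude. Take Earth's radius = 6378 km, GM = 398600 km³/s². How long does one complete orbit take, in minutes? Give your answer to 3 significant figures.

101 min

Semi-major axis a = 6378 + 796 = 7174 km. Period T = 2π√(a³/μ) = 2π√(7174³/398600) = 6047.2 s = 100.79 min.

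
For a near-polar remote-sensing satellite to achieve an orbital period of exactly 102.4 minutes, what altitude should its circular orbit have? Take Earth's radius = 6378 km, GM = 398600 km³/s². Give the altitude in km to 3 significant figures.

T = 102.4 min = 6144.0 s.
From T = 2π√(a³/μ): a = (μ T²/4π²)^(1/3) = (398600 × 6144.0² / 4π²)^(1/3) = 7250 km.
Altitude h = a − R = 7250 − 6378 = 872 km.

872 km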